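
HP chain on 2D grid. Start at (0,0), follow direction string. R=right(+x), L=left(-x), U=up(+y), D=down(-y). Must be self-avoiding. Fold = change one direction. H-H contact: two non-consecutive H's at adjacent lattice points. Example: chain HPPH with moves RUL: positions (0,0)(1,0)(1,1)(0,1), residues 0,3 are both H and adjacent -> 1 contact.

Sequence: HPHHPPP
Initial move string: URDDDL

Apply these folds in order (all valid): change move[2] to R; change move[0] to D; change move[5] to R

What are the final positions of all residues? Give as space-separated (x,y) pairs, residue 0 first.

Initial moves: URDDDL
Fold: move[2]->R => URRDDL (positions: [(0, 0), (0, 1), (1, 1), (2, 1), (2, 0), (2, -1), (1, -1)])
Fold: move[0]->D => DRRDDL (positions: [(0, 0), (0, -1), (1, -1), (2, -1), (2, -2), (2, -3), (1, -3)])
Fold: move[5]->R => DRRDDR (positions: [(0, 0), (0, -1), (1, -1), (2, -1), (2, -2), (2, -3), (3, -3)])

Answer: (0,0) (0,-1) (1,-1) (2,-1) (2,-2) (2,-3) (3,-3)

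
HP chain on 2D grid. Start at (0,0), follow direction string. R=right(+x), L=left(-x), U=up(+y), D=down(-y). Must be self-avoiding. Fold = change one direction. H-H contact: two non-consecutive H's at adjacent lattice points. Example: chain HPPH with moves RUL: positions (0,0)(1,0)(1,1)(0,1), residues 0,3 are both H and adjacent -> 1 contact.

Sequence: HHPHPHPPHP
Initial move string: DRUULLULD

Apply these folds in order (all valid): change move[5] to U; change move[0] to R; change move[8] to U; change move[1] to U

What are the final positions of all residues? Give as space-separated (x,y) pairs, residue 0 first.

Initial moves: DRUULLULD
Fold: move[5]->U => DRUULUULD (positions: [(0, 0), (0, -1), (1, -1), (1, 0), (1, 1), (0, 1), (0, 2), (0, 3), (-1, 3), (-1, 2)])
Fold: move[0]->R => RRUULUULD (positions: [(0, 0), (1, 0), (2, 0), (2, 1), (2, 2), (1, 2), (1, 3), (1, 4), (0, 4), (0, 3)])
Fold: move[8]->U => RRUULUULU (positions: [(0, 0), (1, 0), (2, 0), (2, 1), (2, 2), (1, 2), (1, 3), (1, 4), (0, 4), (0, 5)])
Fold: move[1]->U => RUUULUULU (positions: [(0, 0), (1, 0), (1, 1), (1, 2), (1, 3), (0, 3), (0, 4), (0, 5), (-1, 5), (-1, 6)])

Answer: (0,0) (1,0) (1,1) (1,2) (1,3) (0,3) (0,4) (0,5) (-1,5) (-1,6)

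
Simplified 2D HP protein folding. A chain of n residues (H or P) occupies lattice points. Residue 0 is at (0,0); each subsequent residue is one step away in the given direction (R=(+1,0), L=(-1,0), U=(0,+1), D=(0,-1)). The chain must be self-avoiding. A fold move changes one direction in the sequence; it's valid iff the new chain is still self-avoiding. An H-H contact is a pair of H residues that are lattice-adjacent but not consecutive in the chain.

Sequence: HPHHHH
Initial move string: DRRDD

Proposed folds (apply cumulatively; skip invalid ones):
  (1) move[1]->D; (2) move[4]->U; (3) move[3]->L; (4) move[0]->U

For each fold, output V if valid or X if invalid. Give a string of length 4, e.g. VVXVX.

Initial: DRRDD -> [(0, 0), (0, -1), (1, -1), (2, -1), (2, -2), (2, -3)]
Fold 1: move[1]->D => DDRDD VALID
Fold 2: move[4]->U => DDRDU INVALID (collision), skipped
Fold 3: move[3]->L => DDRLD INVALID (collision), skipped
Fold 4: move[0]->U => UDRDD INVALID (collision), skipped

Answer: VXXX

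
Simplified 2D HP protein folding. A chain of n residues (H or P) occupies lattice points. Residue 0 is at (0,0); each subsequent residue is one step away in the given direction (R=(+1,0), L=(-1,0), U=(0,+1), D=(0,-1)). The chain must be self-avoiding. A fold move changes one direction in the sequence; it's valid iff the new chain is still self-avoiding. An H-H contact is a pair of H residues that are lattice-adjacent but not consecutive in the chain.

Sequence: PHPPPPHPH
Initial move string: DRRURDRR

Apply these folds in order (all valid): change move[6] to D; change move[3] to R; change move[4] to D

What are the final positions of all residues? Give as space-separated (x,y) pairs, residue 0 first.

Initial moves: DRRURDRR
Fold: move[6]->D => DRRURDDR (positions: [(0, 0), (0, -1), (1, -1), (2, -1), (2, 0), (3, 0), (3, -1), (3, -2), (4, -2)])
Fold: move[3]->R => DRRRRDDR (positions: [(0, 0), (0, -1), (1, -1), (2, -1), (3, -1), (4, -1), (4, -2), (4, -3), (5, -3)])
Fold: move[4]->D => DRRRDDDR (positions: [(0, 0), (0, -1), (1, -1), (2, -1), (3, -1), (3, -2), (3, -3), (3, -4), (4, -4)])

Answer: (0,0) (0,-1) (1,-1) (2,-1) (3,-1) (3,-2) (3,-3) (3,-4) (4,-4)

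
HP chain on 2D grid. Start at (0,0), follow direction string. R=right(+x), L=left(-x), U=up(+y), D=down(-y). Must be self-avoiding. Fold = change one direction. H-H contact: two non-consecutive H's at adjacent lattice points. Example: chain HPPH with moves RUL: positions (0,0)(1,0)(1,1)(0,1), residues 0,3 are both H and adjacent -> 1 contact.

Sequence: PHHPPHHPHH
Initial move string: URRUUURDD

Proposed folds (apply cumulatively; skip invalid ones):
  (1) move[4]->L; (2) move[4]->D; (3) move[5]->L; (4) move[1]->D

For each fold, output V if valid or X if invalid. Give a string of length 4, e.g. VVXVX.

Answer: XXXX

Derivation:
Initial: URRUUURDD -> [(0, 0), (0, 1), (1, 1), (2, 1), (2, 2), (2, 3), (2, 4), (3, 4), (3, 3), (3, 2)]
Fold 1: move[4]->L => URRULURDD INVALID (collision), skipped
Fold 2: move[4]->D => URRUDURDD INVALID (collision), skipped
Fold 3: move[5]->L => URRUULRDD INVALID (collision), skipped
Fold 4: move[1]->D => UDRUUURDD INVALID (collision), skipped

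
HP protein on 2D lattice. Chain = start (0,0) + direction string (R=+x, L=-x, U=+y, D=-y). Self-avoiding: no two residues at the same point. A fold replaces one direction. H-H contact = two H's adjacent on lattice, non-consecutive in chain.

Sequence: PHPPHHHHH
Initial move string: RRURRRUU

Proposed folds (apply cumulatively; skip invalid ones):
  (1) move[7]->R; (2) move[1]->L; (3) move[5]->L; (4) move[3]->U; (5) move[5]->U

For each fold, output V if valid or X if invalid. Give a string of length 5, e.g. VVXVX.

Initial: RRURRRUU -> [(0, 0), (1, 0), (2, 0), (2, 1), (3, 1), (4, 1), (5, 1), (5, 2), (5, 3)]
Fold 1: move[7]->R => RRURRRUR VALID
Fold 2: move[1]->L => RLURRRUR INVALID (collision), skipped
Fold 3: move[5]->L => RRURRLUR INVALID (collision), skipped
Fold 4: move[3]->U => RRUURRUR VALID
Fold 5: move[5]->U => RRUURUUR VALID

Answer: VXXVV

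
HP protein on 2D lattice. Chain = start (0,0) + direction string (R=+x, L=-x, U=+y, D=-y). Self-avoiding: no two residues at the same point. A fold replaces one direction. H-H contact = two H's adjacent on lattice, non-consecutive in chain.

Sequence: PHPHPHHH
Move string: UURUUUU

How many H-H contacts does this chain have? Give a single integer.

Positions: [(0, 0), (0, 1), (0, 2), (1, 2), (1, 3), (1, 4), (1, 5), (1, 6)]
No H-H contacts found.

Answer: 0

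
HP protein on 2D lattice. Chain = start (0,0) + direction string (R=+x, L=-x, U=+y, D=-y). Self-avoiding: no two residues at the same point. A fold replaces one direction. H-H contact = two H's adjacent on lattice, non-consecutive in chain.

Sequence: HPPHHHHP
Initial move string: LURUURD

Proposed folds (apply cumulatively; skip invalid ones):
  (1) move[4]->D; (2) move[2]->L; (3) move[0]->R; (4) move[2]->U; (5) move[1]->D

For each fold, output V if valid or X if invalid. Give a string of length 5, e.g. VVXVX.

Answer: XVVVX

Derivation:
Initial: LURUURD -> [(0, 0), (-1, 0), (-1, 1), (0, 1), (0, 2), (0, 3), (1, 3), (1, 2)]
Fold 1: move[4]->D => LURUDRD INVALID (collision), skipped
Fold 2: move[2]->L => LULUURD VALID
Fold 3: move[0]->R => RULUURD VALID
Fold 4: move[2]->U => RUUUURD VALID
Fold 5: move[1]->D => RDUUURD INVALID (collision), skipped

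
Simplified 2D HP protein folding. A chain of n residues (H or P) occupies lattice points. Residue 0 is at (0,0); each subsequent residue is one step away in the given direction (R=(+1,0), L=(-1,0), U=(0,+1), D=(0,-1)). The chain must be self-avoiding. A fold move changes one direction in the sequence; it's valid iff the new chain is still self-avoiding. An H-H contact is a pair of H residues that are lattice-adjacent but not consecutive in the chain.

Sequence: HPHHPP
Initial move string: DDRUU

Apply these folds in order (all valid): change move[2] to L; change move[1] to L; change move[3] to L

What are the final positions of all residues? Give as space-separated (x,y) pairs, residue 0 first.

Answer: (0,0) (0,-1) (-1,-1) (-2,-1) (-3,-1) (-3,0)

Derivation:
Initial moves: DDRUU
Fold: move[2]->L => DDLUU (positions: [(0, 0), (0, -1), (0, -2), (-1, -2), (-1, -1), (-1, 0)])
Fold: move[1]->L => DLLUU (positions: [(0, 0), (0, -1), (-1, -1), (-2, -1), (-2, 0), (-2, 1)])
Fold: move[3]->L => DLLLU (positions: [(0, 0), (0, -1), (-1, -1), (-2, -1), (-3, -1), (-3, 0)])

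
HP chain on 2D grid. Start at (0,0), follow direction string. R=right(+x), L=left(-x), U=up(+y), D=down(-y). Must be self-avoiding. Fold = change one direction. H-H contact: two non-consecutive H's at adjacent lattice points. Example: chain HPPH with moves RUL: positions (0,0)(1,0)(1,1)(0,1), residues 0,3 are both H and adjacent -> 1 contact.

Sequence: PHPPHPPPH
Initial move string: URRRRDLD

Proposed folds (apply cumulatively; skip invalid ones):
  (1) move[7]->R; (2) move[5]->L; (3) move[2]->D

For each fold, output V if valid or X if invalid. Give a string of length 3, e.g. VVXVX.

Initial: URRRRDLD -> [(0, 0), (0, 1), (1, 1), (2, 1), (3, 1), (4, 1), (4, 0), (3, 0), (3, -1)]
Fold 1: move[7]->R => URRRRDLR INVALID (collision), skipped
Fold 2: move[5]->L => URRRRLLD INVALID (collision), skipped
Fold 3: move[2]->D => URDRRDLD VALID

Answer: XXV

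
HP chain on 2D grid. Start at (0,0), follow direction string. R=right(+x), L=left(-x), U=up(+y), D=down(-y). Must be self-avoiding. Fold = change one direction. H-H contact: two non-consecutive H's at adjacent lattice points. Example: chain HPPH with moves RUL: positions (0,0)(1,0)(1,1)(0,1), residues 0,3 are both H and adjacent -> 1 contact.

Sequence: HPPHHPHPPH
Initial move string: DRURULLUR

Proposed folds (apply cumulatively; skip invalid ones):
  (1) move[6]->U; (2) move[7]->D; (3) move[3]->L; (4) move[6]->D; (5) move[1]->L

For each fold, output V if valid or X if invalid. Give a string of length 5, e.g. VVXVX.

Answer: VXXXX

Derivation:
Initial: DRURULLUR -> [(0, 0), (0, -1), (1, -1), (1, 0), (2, 0), (2, 1), (1, 1), (0, 1), (0, 2), (1, 2)]
Fold 1: move[6]->U => DRURULUUR VALID
Fold 2: move[7]->D => DRURULUDR INVALID (collision), skipped
Fold 3: move[3]->L => DRULULUUR INVALID (collision), skipped
Fold 4: move[6]->D => DRURULDUR INVALID (collision), skipped
Fold 5: move[1]->L => DLURULUUR INVALID (collision), skipped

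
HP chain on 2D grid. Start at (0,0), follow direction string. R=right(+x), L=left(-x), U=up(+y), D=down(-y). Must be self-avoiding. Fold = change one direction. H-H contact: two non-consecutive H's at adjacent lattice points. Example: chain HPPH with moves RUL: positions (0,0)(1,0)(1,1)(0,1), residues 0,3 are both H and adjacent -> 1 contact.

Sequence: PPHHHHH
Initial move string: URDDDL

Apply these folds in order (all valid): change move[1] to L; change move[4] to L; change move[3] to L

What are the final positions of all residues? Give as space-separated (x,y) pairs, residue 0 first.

Initial moves: URDDDL
Fold: move[1]->L => ULDDDL (positions: [(0, 0), (0, 1), (-1, 1), (-1, 0), (-1, -1), (-1, -2), (-2, -2)])
Fold: move[4]->L => ULDDLL (positions: [(0, 0), (0, 1), (-1, 1), (-1, 0), (-1, -1), (-2, -1), (-3, -1)])
Fold: move[3]->L => ULDLLL (positions: [(0, 0), (0, 1), (-1, 1), (-1, 0), (-2, 0), (-3, 0), (-4, 0)])

Answer: (0,0) (0,1) (-1,1) (-1,0) (-2,0) (-3,0) (-4,0)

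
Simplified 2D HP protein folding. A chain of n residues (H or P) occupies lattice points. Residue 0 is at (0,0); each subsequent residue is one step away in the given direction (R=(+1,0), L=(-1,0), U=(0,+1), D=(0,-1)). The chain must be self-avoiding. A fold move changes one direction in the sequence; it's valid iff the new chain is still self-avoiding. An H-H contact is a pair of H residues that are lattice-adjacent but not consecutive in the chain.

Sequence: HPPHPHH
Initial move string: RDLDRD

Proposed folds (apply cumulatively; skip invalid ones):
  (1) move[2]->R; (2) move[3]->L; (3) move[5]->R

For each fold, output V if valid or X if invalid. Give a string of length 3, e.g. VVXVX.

Answer: VXV

Derivation:
Initial: RDLDRD -> [(0, 0), (1, 0), (1, -1), (0, -1), (0, -2), (1, -2), (1, -3)]
Fold 1: move[2]->R => RDRDRD VALID
Fold 2: move[3]->L => RDRLRD INVALID (collision), skipped
Fold 3: move[5]->R => RDRDRR VALID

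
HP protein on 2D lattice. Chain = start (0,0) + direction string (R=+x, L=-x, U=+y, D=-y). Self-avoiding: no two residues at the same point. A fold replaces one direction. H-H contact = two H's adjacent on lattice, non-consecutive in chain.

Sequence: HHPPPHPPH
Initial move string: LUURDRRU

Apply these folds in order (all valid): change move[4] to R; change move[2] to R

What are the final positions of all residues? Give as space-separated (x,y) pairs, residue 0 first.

Initial moves: LUURDRRU
Fold: move[4]->R => LUURRRRU (positions: [(0, 0), (-1, 0), (-1, 1), (-1, 2), (0, 2), (1, 2), (2, 2), (3, 2), (3, 3)])
Fold: move[2]->R => LURRRRRU (positions: [(0, 0), (-1, 0), (-1, 1), (0, 1), (1, 1), (2, 1), (3, 1), (4, 1), (4, 2)])

Answer: (0,0) (-1,0) (-1,1) (0,1) (1,1) (2,1) (3,1) (4,1) (4,2)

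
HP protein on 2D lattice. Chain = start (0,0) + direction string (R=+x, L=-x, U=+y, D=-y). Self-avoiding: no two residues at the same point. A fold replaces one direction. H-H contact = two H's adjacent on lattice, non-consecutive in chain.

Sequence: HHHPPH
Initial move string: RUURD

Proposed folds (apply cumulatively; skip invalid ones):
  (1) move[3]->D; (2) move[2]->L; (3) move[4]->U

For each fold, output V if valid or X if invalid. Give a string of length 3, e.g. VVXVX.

Answer: XXV

Derivation:
Initial: RUURD -> [(0, 0), (1, 0), (1, 1), (1, 2), (2, 2), (2, 1)]
Fold 1: move[3]->D => RUUDD INVALID (collision), skipped
Fold 2: move[2]->L => RULRD INVALID (collision), skipped
Fold 3: move[4]->U => RUURU VALID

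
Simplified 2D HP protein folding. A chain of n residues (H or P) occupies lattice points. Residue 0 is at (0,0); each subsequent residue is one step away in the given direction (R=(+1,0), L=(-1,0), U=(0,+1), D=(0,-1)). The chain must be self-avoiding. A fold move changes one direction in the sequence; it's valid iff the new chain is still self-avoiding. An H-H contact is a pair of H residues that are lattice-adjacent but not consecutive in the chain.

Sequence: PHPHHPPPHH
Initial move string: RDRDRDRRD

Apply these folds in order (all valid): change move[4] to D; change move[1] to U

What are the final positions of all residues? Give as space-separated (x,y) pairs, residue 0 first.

Initial moves: RDRDRDRRD
Fold: move[4]->D => RDRDDDRRD (positions: [(0, 0), (1, 0), (1, -1), (2, -1), (2, -2), (2, -3), (2, -4), (3, -4), (4, -4), (4, -5)])
Fold: move[1]->U => RURDDDRRD (positions: [(0, 0), (1, 0), (1, 1), (2, 1), (2, 0), (2, -1), (2, -2), (3, -2), (4, -2), (4, -3)])

Answer: (0,0) (1,0) (1,1) (2,1) (2,0) (2,-1) (2,-2) (3,-2) (4,-2) (4,-3)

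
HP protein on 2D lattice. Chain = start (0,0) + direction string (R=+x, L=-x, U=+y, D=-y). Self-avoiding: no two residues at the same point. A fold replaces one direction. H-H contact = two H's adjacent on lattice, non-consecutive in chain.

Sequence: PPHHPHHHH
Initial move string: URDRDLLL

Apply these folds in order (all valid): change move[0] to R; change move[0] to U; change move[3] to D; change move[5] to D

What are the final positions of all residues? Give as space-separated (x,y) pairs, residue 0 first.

Answer: (0,0) (0,1) (1,1) (1,0) (1,-1) (1,-2) (1,-3) (0,-3) (-1,-3)

Derivation:
Initial moves: URDRDLLL
Fold: move[0]->R => RRDRDLLL (positions: [(0, 0), (1, 0), (2, 0), (2, -1), (3, -1), (3, -2), (2, -2), (1, -2), (0, -2)])
Fold: move[0]->U => URDRDLLL (positions: [(0, 0), (0, 1), (1, 1), (1, 0), (2, 0), (2, -1), (1, -1), (0, -1), (-1, -1)])
Fold: move[3]->D => URDDDLLL (positions: [(0, 0), (0, 1), (1, 1), (1, 0), (1, -1), (1, -2), (0, -2), (-1, -2), (-2, -2)])
Fold: move[5]->D => URDDDDLL (positions: [(0, 0), (0, 1), (1, 1), (1, 0), (1, -1), (1, -2), (1, -3), (0, -3), (-1, -3)])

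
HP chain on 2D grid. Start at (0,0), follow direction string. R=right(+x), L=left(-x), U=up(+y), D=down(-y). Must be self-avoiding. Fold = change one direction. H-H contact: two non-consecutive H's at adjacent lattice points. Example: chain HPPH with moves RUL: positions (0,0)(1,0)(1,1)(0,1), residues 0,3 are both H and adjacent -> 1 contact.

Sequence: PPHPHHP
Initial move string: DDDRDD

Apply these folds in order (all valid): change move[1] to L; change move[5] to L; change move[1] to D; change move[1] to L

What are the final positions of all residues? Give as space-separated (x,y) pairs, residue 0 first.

Initial moves: DDDRDD
Fold: move[1]->L => DLDRDD (positions: [(0, 0), (0, -1), (-1, -1), (-1, -2), (0, -2), (0, -3), (0, -4)])
Fold: move[5]->L => DLDRDL (positions: [(0, 0), (0, -1), (-1, -1), (-1, -2), (0, -2), (0, -3), (-1, -3)])
Fold: move[1]->D => DDDRDL (positions: [(0, 0), (0, -1), (0, -2), (0, -3), (1, -3), (1, -4), (0, -4)])
Fold: move[1]->L => DLDRDL (positions: [(0, 0), (0, -1), (-1, -1), (-1, -2), (0, -2), (0, -3), (-1, -3)])

Answer: (0,0) (0,-1) (-1,-1) (-1,-2) (0,-2) (0,-3) (-1,-3)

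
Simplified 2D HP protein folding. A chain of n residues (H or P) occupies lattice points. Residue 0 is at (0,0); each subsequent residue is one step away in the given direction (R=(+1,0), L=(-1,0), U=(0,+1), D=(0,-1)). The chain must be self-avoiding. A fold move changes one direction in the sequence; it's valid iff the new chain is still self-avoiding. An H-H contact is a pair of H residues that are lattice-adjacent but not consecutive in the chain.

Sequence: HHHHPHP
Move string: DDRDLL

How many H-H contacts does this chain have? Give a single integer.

Answer: 1

Derivation:
Positions: [(0, 0), (0, -1), (0, -2), (1, -2), (1, -3), (0, -3), (-1, -3)]
H-H contact: residue 2 @(0,-2) - residue 5 @(0, -3)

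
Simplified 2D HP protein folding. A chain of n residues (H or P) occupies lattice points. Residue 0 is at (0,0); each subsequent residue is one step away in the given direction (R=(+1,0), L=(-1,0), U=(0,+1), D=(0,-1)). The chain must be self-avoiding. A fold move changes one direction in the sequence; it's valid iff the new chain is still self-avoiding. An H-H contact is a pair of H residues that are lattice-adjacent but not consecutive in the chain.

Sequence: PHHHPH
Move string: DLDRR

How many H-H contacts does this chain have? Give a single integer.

Answer: 0

Derivation:
Positions: [(0, 0), (0, -1), (-1, -1), (-1, -2), (0, -2), (1, -2)]
No H-H contacts found.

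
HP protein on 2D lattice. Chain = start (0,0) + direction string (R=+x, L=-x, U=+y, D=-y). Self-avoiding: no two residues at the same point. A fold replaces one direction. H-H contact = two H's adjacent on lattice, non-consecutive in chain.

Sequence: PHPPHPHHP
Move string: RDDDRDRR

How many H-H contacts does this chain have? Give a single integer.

Positions: [(0, 0), (1, 0), (1, -1), (1, -2), (1, -3), (2, -3), (2, -4), (3, -4), (4, -4)]
No H-H contacts found.

Answer: 0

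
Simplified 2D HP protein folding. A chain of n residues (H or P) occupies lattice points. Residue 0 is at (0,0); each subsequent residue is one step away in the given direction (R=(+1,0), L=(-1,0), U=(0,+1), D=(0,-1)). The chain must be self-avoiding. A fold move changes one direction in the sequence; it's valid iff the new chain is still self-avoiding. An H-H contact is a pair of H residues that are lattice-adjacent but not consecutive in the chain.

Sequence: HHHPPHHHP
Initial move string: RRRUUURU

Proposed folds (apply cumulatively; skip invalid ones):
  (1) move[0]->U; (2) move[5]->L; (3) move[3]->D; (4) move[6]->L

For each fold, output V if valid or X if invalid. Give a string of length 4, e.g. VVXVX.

Initial: RRRUUURU -> [(0, 0), (1, 0), (2, 0), (3, 0), (3, 1), (3, 2), (3, 3), (4, 3), (4, 4)]
Fold 1: move[0]->U => URRUUURU VALID
Fold 2: move[5]->L => URRUULRU INVALID (collision), skipped
Fold 3: move[3]->D => URRDUURU INVALID (collision), skipped
Fold 4: move[6]->L => URRUUULU VALID

Answer: VXXV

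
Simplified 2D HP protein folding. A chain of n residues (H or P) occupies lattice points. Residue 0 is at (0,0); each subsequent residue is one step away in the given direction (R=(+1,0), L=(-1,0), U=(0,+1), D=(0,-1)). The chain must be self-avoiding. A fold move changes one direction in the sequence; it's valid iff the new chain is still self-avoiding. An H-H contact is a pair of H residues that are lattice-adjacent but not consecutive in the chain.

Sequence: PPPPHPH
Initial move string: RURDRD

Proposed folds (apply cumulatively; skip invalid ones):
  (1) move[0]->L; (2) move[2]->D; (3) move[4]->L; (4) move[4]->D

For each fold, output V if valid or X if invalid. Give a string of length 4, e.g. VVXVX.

Answer: XXXV

Derivation:
Initial: RURDRD -> [(0, 0), (1, 0), (1, 1), (2, 1), (2, 0), (3, 0), (3, -1)]
Fold 1: move[0]->L => LURDRD INVALID (collision), skipped
Fold 2: move[2]->D => RUDDRD INVALID (collision), skipped
Fold 3: move[4]->L => RURDLD INVALID (collision), skipped
Fold 4: move[4]->D => RURDDD VALID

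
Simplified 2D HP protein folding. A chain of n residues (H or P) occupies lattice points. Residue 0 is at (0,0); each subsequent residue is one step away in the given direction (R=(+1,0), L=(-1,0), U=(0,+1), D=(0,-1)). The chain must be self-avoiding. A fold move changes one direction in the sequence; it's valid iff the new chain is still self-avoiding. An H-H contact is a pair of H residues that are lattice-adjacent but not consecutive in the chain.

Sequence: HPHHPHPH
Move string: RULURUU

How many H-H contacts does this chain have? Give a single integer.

Answer: 2

Derivation:
Positions: [(0, 0), (1, 0), (1, 1), (0, 1), (0, 2), (1, 2), (1, 3), (1, 4)]
H-H contact: residue 0 @(0,0) - residue 3 @(0, 1)
H-H contact: residue 2 @(1,1) - residue 5 @(1, 2)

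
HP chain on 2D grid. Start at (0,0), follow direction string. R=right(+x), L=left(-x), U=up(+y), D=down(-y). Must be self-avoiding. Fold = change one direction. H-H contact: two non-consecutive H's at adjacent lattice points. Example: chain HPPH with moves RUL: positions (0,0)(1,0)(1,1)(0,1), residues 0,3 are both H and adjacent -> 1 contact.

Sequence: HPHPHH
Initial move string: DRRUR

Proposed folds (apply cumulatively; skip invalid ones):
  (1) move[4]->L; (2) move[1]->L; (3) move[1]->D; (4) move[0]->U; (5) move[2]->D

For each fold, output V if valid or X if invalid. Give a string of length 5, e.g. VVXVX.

Initial: DRRUR -> [(0, 0), (0, -1), (1, -1), (2, -1), (2, 0), (3, 0)]
Fold 1: move[4]->L => DRRUL VALID
Fold 2: move[1]->L => DLRUL INVALID (collision), skipped
Fold 3: move[1]->D => DDRUL INVALID (collision), skipped
Fold 4: move[0]->U => URRUL VALID
Fold 5: move[2]->D => URDUL INVALID (collision), skipped

Answer: VXXVX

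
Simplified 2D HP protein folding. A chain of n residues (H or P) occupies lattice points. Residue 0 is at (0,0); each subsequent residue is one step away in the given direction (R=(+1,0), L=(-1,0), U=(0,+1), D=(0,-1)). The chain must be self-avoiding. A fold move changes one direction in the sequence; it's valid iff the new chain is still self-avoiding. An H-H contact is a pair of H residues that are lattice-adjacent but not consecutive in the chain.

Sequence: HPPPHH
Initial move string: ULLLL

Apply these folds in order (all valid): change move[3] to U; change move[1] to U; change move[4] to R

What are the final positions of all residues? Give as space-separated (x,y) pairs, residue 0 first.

Answer: (0,0) (0,1) (0,2) (-1,2) (-1,3) (0,3)

Derivation:
Initial moves: ULLLL
Fold: move[3]->U => ULLUL (positions: [(0, 0), (0, 1), (-1, 1), (-2, 1), (-2, 2), (-3, 2)])
Fold: move[1]->U => UULUL (positions: [(0, 0), (0, 1), (0, 2), (-1, 2), (-1, 3), (-2, 3)])
Fold: move[4]->R => UULUR (positions: [(0, 0), (0, 1), (0, 2), (-1, 2), (-1, 3), (0, 3)])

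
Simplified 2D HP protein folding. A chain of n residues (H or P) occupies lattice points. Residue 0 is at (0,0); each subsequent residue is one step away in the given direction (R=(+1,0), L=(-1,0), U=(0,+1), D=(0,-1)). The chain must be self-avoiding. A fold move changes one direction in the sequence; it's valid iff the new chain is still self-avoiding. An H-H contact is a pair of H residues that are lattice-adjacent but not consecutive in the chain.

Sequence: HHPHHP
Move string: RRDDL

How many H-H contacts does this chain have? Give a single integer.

Answer: 0

Derivation:
Positions: [(0, 0), (1, 0), (2, 0), (2, -1), (2, -2), (1, -2)]
No H-H contacts found.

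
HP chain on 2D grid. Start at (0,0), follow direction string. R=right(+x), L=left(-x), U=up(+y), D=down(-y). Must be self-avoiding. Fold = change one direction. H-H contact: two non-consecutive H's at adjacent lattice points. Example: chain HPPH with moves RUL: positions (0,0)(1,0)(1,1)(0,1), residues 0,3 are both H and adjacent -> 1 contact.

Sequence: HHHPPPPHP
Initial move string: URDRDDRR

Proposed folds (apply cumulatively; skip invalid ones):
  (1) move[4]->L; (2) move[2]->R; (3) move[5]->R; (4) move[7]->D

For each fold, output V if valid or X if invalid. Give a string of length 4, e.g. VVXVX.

Answer: XVVV

Derivation:
Initial: URDRDDRR -> [(0, 0), (0, 1), (1, 1), (1, 0), (2, 0), (2, -1), (2, -2), (3, -2), (4, -2)]
Fold 1: move[4]->L => URDRLDRR INVALID (collision), skipped
Fold 2: move[2]->R => URRRDDRR VALID
Fold 3: move[5]->R => URRRDRRR VALID
Fold 4: move[7]->D => URRRDRRD VALID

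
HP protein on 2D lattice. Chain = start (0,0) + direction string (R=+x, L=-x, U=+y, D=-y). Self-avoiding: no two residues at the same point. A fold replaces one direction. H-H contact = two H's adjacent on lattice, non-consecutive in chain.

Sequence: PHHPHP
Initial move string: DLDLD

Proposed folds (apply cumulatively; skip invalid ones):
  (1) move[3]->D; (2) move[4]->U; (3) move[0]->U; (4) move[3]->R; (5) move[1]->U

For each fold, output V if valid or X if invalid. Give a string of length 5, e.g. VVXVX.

Answer: VXVXX

Derivation:
Initial: DLDLD -> [(0, 0), (0, -1), (-1, -1), (-1, -2), (-2, -2), (-2, -3)]
Fold 1: move[3]->D => DLDDD VALID
Fold 2: move[4]->U => DLDDU INVALID (collision), skipped
Fold 3: move[0]->U => ULDDD VALID
Fold 4: move[3]->R => ULDRD INVALID (collision), skipped
Fold 5: move[1]->U => UUDDD INVALID (collision), skipped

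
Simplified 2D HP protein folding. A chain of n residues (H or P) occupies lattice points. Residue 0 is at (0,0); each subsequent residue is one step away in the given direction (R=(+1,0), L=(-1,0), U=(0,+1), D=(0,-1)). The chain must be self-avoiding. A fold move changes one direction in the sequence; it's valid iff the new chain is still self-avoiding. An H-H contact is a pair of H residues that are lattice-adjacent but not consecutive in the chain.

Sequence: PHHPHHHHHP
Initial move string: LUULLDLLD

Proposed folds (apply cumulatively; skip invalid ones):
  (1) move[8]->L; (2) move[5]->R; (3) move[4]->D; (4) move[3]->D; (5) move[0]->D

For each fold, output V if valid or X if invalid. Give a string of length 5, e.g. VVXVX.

Initial: LUULLDLLD -> [(0, 0), (-1, 0), (-1, 1), (-1, 2), (-2, 2), (-3, 2), (-3, 1), (-4, 1), (-5, 1), (-5, 0)]
Fold 1: move[8]->L => LUULLDLLL VALID
Fold 2: move[5]->R => LUULLRLLL INVALID (collision), skipped
Fold 3: move[4]->D => LUULDDLLL VALID
Fold 4: move[3]->D => LUUDDDLLL INVALID (collision), skipped
Fold 5: move[0]->D => DUULDDLLL INVALID (collision), skipped

Answer: VXVXX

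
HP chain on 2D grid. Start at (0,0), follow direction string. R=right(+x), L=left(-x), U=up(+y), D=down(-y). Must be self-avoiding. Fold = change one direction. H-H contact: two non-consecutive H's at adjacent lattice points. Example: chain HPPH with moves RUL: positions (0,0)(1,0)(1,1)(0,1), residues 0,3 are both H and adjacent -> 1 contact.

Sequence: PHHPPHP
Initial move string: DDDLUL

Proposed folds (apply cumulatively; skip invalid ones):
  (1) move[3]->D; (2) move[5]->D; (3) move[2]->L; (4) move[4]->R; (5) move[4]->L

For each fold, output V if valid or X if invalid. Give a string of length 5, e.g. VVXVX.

Answer: XXVXV

Derivation:
Initial: DDDLUL -> [(0, 0), (0, -1), (0, -2), (0, -3), (-1, -3), (-1, -2), (-2, -2)]
Fold 1: move[3]->D => DDDDUL INVALID (collision), skipped
Fold 2: move[5]->D => DDDLUD INVALID (collision), skipped
Fold 3: move[2]->L => DDLLUL VALID
Fold 4: move[4]->R => DDLLRL INVALID (collision), skipped
Fold 5: move[4]->L => DDLLLL VALID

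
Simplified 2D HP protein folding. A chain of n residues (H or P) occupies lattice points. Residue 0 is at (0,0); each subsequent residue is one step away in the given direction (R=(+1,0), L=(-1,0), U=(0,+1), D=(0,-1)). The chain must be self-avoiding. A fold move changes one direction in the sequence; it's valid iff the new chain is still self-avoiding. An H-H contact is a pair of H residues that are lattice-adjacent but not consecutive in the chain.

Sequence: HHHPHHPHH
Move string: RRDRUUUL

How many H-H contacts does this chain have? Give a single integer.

Answer: 1

Derivation:
Positions: [(0, 0), (1, 0), (2, 0), (2, -1), (3, -1), (3, 0), (3, 1), (3, 2), (2, 2)]
H-H contact: residue 2 @(2,0) - residue 5 @(3, 0)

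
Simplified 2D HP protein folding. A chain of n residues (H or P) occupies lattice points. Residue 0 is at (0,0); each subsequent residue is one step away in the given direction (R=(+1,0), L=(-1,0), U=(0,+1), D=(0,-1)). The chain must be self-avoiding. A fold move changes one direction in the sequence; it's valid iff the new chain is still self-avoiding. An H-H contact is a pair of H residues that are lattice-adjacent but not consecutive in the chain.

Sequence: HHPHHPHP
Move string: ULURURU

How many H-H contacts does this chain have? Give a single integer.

Answer: 1

Derivation:
Positions: [(0, 0), (0, 1), (-1, 1), (-1, 2), (0, 2), (0, 3), (1, 3), (1, 4)]
H-H contact: residue 1 @(0,1) - residue 4 @(0, 2)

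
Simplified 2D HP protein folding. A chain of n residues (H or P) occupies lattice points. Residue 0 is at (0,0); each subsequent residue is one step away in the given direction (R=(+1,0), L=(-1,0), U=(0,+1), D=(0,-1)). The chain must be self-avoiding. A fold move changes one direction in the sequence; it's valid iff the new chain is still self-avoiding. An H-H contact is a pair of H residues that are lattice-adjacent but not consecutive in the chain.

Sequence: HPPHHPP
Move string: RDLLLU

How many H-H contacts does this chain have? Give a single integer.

Positions: [(0, 0), (1, 0), (1, -1), (0, -1), (-1, -1), (-2, -1), (-2, 0)]
H-H contact: residue 0 @(0,0) - residue 3 @(0, -1)

Answer: 1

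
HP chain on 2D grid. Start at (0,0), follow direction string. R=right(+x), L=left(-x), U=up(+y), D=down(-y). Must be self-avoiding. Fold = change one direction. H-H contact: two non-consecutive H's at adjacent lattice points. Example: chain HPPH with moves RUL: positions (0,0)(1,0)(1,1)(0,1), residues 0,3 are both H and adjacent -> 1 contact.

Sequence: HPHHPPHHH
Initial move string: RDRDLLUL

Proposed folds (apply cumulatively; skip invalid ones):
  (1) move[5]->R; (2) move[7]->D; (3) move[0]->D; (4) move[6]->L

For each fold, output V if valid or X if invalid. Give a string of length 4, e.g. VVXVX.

Answer: XXVV

Derivation:
Initial: RDRDLLUL -> [(0, 0), (1, 0), (1, -1), (2, -1), (2, -2), (1, -2), (0, -2), (0, -1), (-1, -1)]
Fold 1: move[5]->R => RDRDLRUL INVALID (collision), skipped
Fold 2: move[7]->D => RDRDLLUD INVALID (collision), skipped
Fold 3: move[0]->D => DDRDLLUL VALID
Fold 4: move[6]->L => DDRDLLLL VALID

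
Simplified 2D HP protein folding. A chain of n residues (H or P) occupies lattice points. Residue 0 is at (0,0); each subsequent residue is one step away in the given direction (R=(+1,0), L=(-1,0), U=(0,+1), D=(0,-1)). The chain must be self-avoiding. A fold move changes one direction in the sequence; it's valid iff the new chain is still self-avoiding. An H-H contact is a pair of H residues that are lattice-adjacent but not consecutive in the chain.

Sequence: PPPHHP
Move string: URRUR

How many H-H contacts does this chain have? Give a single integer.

Positions: [(0, 0), (0, 1), (1, 1), (2, 1), (2, 2), (3, 2)]
No H-H contacts found.

Answer: 0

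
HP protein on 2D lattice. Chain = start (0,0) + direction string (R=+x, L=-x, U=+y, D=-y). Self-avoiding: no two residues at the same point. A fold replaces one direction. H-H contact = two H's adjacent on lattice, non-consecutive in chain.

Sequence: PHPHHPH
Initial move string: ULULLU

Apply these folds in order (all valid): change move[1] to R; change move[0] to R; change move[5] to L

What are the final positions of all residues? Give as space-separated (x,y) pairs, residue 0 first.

Answer: (0,0) (1,0) (2,0) (2,1) (1,1) (0,1) (-1,1)

Derivation:
Initial moves: ULULLU
Fold: move[1]->R => URULLU (positions: [(0, 0), (0, 1), (1, 1), (1, 2), (0, 2), (-1, 2), (-1, 3)])
Fold: move[0]->R => RRULLU (positions: [(0, 0), (1, 0), (2, 0), (2, 1), (1, 1), (0, 1), (0, 2)])
Fold: move[5]->L => RRULLL (positions: [(0, 0), (1, 0), (2, 0), (2, 1), (1, 1), (0, 1), (-1, 1)])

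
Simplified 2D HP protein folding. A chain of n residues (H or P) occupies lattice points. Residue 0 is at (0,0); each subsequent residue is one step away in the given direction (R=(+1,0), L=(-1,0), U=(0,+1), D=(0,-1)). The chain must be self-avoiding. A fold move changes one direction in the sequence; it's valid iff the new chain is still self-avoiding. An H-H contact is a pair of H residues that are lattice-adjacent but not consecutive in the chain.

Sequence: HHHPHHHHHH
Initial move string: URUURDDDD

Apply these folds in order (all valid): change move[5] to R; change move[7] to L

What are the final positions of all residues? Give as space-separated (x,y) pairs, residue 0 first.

Initial moves: URUURDDDD
Fold: move[5]->R => URUURRDDD (positions: [(0, 0), (0, 1), (1, 1), (1, 2), (1, 3), (2, 3), (3, 3), (3, 2), (3, 1), (3, 0)])
Fold: move[7]->L => URUURRDLD (positions: [(0, 0), (0, 1), (1, 1), (1, 2), (1, 3), (2, 3), (3, 3), (3, 2), (2, 2), (2, 1)])

Answer: (0,0) (0,1) (1,1) (1,2) (1,3) (2,3) (3,3) (3,2) (2,2) (2,1)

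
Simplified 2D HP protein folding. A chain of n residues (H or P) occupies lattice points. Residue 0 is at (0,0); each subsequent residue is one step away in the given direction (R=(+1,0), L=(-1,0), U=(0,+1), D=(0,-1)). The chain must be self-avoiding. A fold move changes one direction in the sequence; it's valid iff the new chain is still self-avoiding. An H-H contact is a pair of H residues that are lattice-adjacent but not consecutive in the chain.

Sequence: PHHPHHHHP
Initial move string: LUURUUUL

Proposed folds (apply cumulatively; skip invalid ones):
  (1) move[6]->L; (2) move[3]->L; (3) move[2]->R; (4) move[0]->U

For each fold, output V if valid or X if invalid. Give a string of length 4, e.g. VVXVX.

Answer: VVXV

Derivation:
Initial: LUURUUUL -> [(0, 0), (-1, 0), (-1, 1), (-1, 2), (0, 2), (0, 3), (0, 4), (0, 5), (-1, 5)]
Fold 1: move[6]->L => LUURUULL VALID
Fold 2: move[3]->L => LUULUULL VALID
Fold 3: move[2]->R => LURLUULL INVALID (collision), skipped
Fold 4: move[0]->U => UUULUULL VALID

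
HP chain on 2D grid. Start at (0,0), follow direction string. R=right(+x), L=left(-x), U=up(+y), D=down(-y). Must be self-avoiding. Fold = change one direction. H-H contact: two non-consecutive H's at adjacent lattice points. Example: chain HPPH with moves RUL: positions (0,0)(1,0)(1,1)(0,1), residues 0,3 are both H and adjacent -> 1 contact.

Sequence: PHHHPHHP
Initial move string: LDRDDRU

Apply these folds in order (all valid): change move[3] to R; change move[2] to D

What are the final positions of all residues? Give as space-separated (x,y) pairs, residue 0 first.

Answer: (0,0) (-1,0) (-1,-1) (-1,-2) (0,-2) (0,-3) (1,-3) (1,-2)

Derivation:
Initial moves: LDRDDRU
Fold: move[3]->R => LDRRDRU (positions: [(0, 0), (-1, 0), (-1, -1), (0, -1), (1, -1), (1, -2), (2, -2), (2, -1)])
Fold: move[2]->D => LDDRDRU (positions: [(0, 0), (-1, 0), (-1, -1), (-1, -2), (0, -2), (0, -3), (1, -3), (1, -2)])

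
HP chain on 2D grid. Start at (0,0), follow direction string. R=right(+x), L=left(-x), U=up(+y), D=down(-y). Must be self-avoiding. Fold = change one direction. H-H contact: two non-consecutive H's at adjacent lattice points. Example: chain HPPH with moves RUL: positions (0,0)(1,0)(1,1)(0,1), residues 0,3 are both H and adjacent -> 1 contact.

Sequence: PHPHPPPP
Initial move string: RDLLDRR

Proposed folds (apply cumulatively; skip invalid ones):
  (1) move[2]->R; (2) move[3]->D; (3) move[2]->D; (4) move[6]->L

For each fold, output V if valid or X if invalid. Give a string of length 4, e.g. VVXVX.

Answer: XVVX

Derivation:
Initial: RDLLDRR -> [(0, 0), (1, 0), (1, -1), (0, -1), (-1, -1), (-1, -2), (0, -2), (1, -2)]
Fold 1: move[2]->R => RDRLDRR INVALID (collision), skipped
Fold 2: move[3]->D => RDLDDRR VALID
Fold 3: move[2]->D => RDDDDRR VALID
Fold 4: move[6]->L => RDDDDRL INVALID (collision), skipped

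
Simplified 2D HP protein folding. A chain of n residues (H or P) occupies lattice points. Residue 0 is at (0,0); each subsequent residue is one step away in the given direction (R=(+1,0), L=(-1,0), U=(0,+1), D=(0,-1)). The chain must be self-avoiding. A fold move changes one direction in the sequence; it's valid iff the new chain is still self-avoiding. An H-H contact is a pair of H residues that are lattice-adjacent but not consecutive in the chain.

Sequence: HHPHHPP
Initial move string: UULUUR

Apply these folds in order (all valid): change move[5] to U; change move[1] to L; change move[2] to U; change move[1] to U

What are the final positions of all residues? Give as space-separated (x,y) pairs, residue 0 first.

Initial moves: UULUUR
Fold: move[5]->U => UULUUU (positions: [(0, 0), (0, 1), (0, 2), (-1, 2), (-1, 3), (-1, 4), (-1, 5)])
Fold: move[1]->L => ULLUUU (positions: [(0, 0), (0, 1), (-1, 1), (-2, 1), (-2, 2), (-2, 3), (-2, 4)])
Fold: move[2]->U => ULUUUU (positions: [(0, 0), (0, 1), (-1, 1), (-1, 2), (-1, 3), (-1, 4), (-1, 5)])
Fold: move[1]->U => UUUUUU (positions: [(0, 0), (0, 1), (0, 2), (0, 3), (0, 4), (0, 5), (0, 6)])

Answer: (0,0) (0,1) (0,2) (0,3) (0,4) (0,5) (0,6)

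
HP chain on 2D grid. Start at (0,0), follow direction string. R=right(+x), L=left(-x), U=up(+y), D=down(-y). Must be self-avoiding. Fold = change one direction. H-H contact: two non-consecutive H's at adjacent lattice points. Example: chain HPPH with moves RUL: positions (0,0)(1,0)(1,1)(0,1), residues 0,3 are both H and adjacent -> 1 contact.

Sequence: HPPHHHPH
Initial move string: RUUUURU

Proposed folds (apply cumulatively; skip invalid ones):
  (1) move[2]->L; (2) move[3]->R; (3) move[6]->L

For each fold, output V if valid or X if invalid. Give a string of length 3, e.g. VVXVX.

Answer: VXX

Derivation:
Initial: RUUUURU -> [(0, 0), (1, 0), (1, 1), (1, 2), (1, 3), (1, 4), (2, 4), (2, 5)]
Fold 1: move[2]->L => RULUURU VALID
Fold 2: move[3]->R => RULRURU INVALID (collision), skipped
Fold 3: move[6]->L => RULUURL INVALID (collision), skipped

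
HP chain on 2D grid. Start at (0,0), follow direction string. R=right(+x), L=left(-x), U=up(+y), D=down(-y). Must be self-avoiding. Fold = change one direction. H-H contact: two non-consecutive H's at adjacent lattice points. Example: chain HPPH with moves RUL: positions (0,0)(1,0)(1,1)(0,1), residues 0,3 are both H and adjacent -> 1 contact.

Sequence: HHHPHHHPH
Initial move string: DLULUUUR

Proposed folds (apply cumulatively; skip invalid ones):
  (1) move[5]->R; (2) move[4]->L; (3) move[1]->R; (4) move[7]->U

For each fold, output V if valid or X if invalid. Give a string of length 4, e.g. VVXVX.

Answer: VXXV

Derivation:
Initial: DLULUUUR -> [(0, 0), (0, -1), (-1, -1), (-1, 0), (-2, 0), (-2, 1), (-2, 2), (-2, 3), (-1, 3)]
Fold 1: move[5]->R => DLULURUR VALID
Fold 2: move[4]->L => DLULLRUR INVALID (collision), skipped
Fold 3: move[1]->R => DRULURUR INVALID (collision), skipped
Fold 4: move[7]->U => DLULURUU VALID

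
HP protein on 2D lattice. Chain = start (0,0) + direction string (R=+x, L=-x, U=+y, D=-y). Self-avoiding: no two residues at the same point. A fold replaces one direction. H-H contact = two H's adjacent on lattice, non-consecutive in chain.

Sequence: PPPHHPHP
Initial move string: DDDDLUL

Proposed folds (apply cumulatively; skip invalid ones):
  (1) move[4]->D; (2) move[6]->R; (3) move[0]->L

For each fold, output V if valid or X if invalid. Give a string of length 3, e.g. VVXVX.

Initial: DDDDLUL -> [(0, 0), (0, -1), (0, -2), (0, -3), (0, -4), (-1, -4), (-1, -3), (-2, -3)]
Fold 1: move[4]->D => DDDDDUL INVALID (collision), skipped
Fold 2: move[6]->R => DDDDLUR INVALID (collision), skipped
Fold 3: move[0]->L => LDDDLUL VALID

Answer: XXV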